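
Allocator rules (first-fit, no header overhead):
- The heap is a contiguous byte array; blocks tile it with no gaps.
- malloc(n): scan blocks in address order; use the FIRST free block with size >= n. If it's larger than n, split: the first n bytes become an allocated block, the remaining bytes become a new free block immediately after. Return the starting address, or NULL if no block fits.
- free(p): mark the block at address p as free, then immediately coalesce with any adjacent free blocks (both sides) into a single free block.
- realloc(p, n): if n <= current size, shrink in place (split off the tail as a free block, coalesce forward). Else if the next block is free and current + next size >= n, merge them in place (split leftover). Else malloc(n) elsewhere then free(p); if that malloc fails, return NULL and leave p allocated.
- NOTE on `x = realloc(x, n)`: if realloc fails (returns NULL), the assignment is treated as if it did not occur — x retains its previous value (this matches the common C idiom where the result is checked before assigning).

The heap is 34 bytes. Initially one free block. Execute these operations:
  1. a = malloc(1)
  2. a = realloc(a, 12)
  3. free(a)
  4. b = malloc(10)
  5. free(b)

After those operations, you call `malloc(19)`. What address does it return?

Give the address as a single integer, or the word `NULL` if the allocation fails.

Op 1: a = malloc(1) -> a = 0; heap: [0-0 ALLOC][1-33 FREE]
Op 2: a = realloc(a, 12) -> a = 0; heap: [0-11 ALLOC][12-33 FREE]
Op 3: free(a) -> (freed a); heap: [0-33 FREE]
Op 4: b = malloc(10) -> b = 0; heap: [0-9 ALLOC][10-33 FREE]
Op 5: free(b) -> (freed b); heap: [0-33 FREE]
malloc(19): first-fit scan over [0-33 FREE] -> 0

Answer: 0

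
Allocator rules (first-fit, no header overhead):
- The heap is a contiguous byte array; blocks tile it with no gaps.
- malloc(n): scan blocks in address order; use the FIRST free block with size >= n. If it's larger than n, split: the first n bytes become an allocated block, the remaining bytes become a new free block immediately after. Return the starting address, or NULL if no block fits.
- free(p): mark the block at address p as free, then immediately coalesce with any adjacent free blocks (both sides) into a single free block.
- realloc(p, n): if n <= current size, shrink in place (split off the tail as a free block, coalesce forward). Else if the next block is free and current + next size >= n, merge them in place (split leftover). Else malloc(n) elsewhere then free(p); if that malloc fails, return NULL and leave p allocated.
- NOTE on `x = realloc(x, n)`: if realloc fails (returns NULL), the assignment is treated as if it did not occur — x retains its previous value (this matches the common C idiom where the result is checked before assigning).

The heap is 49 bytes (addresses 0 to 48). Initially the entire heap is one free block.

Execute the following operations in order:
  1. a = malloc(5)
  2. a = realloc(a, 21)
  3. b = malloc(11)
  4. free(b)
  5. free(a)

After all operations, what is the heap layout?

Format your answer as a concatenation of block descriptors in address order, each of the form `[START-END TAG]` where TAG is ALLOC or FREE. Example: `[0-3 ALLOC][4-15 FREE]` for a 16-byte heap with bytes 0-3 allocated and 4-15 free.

Answer: [0-48 FREE]

Derivation:
Op 1: a = malloc(5) -> a = 0; heap: [0-4 ALLOC][5-48 FREE]
Op 2: a = realloc(a, 21) -> a = 0; heap: [0-20 ALLOC][21-48 FREE]
Op 3: b = malloc(11) -> b = 21; heap: [0-20 ALLOC][21-31 ALLOC][32-48 FREE]
Op 4: free(b) -> (freed b); heap: [0-20 ALLOC][21-48 FREE]
Op 5: free(a) -> (freed a); heap: [0-48 FREE]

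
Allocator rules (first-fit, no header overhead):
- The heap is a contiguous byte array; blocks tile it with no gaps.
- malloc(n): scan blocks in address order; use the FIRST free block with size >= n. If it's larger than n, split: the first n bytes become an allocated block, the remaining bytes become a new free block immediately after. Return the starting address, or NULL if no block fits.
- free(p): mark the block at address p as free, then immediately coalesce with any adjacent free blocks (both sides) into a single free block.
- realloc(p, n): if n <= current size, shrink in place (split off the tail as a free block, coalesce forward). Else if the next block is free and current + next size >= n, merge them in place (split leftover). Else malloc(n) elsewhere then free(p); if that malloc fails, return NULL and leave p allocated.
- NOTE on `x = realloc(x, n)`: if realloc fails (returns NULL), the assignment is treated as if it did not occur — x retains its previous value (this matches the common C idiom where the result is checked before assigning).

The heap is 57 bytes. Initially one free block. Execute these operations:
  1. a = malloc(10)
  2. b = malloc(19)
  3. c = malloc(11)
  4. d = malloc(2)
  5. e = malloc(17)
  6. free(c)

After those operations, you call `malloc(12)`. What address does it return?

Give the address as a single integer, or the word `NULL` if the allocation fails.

Answer: 42

Derivation:
Op 1: a = malloc(10) -> a = 0; heap: [0-9 ALLOC][10-56 FREE]
Op 2: b = malloc(19) -> b = 10; heap: [0-9 ALLOC][10-28 ALLOC][29-56 FREE]
Op 3: c = malloc(11) -> c = 29; heap: [0-9 ALLOC][10-28 ALLOC][29-39 ALLOC][40-56 FREE]
Op 4: d = malloc(2) -> d = 40; heap: [0-9 ALLOC][10-28 ALLOC][29-39 ALLOC][40-41 ALLOC][42-56 FREE]
Op 5: e = malloc(17) -> e = NULL; heap: [0-9 ALLOC][10-28 ALLOC][29-39 ALLOC][40-41 ALLOC][42-56 FREE]
Op 6: free(c) -> (freed c); heap: [0-9 ALLOC][10-28 ALLOC][29-39 FREE][40-41 ALLOC][42-56 FREE]
malloc(12): first-fit scan over [0-9 ALLOC][10-28 ALLOC][29-39 FREE][40-41 ALLOC][42-56 FREE] -> 42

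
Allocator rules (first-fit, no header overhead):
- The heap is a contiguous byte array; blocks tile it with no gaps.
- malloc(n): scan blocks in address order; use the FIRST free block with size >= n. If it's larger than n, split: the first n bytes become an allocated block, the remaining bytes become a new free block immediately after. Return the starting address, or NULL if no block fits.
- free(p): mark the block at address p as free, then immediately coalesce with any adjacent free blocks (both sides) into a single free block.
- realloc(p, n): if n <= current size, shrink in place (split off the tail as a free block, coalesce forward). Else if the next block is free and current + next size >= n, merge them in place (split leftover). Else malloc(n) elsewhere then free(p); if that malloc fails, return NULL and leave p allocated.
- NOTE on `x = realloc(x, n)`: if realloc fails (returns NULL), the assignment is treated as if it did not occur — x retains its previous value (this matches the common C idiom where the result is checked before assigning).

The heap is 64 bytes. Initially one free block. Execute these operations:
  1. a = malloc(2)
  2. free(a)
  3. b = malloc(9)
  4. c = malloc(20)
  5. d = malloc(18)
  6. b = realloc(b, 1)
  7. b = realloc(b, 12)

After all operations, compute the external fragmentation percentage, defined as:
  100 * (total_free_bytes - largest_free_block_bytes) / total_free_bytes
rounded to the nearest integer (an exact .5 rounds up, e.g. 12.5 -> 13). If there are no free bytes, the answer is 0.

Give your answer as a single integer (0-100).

Op 1: a = malloc(2) -> a = 0; heap: [0-1 ALLOC][2-63 FREE]
Op 2: free(a) -> (freed a); heap: [0-63 FREE]
Op 3: b = malloc(9) -> b = 0; heap: [0-8 ALLOC][9-63 FREE]
Op 4: c = malloc(20) -> c = 9; heap: [0-8 ALLOC][9-28 ALLOC][29-63 FREE]
Op 5: d = malloc(18) -> d = 29; heap: [0-8 ALLOC][9-28 ALLOC][29-46 ALLOC][47-63 FREE]
Op 6: b = realloc(b, 1) -> b = 0; heap: [0-0 ALLOC][1-8 FREE][9-28 ALLOC][29-46 ALLOC][47-63 FREE]
Op 7: b = realloc(b, 12) -> b = 47; heap: [0-8 FREE][9-28 ALLOC][29-46 ALLOC][47-58 ALLOC][59-63 FREE]
Free blocks: [9 5] total_free=14 largest=9 -> 100*(14-9)/14 = 500/14 ≈ 35.714 -> rounds to 36

Answer: 36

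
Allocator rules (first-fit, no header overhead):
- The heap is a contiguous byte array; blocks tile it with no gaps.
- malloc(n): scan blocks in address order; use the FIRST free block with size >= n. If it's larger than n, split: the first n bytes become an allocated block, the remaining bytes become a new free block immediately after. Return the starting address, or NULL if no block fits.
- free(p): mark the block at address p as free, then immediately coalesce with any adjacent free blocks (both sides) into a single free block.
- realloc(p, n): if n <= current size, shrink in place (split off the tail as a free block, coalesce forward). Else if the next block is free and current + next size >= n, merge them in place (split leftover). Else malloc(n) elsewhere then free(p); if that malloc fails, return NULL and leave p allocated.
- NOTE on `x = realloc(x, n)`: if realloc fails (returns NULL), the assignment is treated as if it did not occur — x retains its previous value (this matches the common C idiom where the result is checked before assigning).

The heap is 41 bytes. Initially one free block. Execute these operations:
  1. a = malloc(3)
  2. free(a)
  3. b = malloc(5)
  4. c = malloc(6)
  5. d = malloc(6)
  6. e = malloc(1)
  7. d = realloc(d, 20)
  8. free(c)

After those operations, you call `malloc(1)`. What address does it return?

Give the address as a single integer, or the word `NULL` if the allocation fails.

Answer: 5

Derivation:
Op 1: a = malloc(3) -> a = 0; heap: [0-2 ALLOC][3-40 FREE]
Op 2: free(a) -> (freed a); heap: [0-40 FREE]
Op 3: b = malloc(5) -> b = 0; heap: [0-4 ALLOC][5-40 FREE]
Op 4: c = malloc(6) -> c = 5; heap: [0-4 ALLOC][5-10 ALLOC][11-40 FREE]
Op 5: d = malloc(6) -> d = 11; heap: [0-4 ALLOC][5-10 ALLOC][11-16 ALLOC][17-40 FREE]
Op 6: e = malloc(1) -> e = 17; heap: [0-4 ALLOC][5-10 ALLOC][11-16 ALLOC][17-17 ALLOC][18-40 FREE]
Op 7: d = realloc(d, 20) -> d = 18; heap: [0-4 ALLOC][5-10 ALLOC][11-16 FREE][17-17 ALLOC][18-37 ALLOC][38-40 FREE]
Op 8: free(c) -> (freed c); heap: [0-4 ALLOC][5-16 FREE][17-17 ALLOC][18-37 ALLOC][38-40 FREE]
malloc(1): first-fit scan over [0-4 ALLOC][5-16 FREE][17-17 ALLOC][18-37 ALLOC][38-40 FREE] -> 5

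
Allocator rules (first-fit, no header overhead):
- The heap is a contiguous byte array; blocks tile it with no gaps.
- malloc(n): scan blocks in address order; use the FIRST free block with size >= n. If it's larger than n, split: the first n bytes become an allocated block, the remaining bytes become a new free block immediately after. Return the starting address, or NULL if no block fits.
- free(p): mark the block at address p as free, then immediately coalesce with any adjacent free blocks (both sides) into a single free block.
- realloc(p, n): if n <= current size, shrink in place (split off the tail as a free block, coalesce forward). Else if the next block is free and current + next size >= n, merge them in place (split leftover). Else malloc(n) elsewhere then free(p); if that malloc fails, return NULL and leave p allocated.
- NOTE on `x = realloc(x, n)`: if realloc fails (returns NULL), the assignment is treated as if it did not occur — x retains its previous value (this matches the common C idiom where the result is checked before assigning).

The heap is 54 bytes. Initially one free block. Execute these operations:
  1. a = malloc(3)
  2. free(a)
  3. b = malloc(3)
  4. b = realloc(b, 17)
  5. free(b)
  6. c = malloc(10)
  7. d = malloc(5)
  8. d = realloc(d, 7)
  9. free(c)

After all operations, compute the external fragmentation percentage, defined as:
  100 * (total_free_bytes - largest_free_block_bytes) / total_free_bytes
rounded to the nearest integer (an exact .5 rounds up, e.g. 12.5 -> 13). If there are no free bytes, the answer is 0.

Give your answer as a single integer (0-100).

Op 1: a = malloc(3) -> a = 0; heap: [0-2 ALLOC][3-53 FREE]
Op 2: free(a) -> (freed a); heap: [0-53 FREE]
Op 3: b = malloc(3) -> b = 0; heap: [0-2 ALLOC][3-53 FREE]
Op 4: b = realloc(b, 17) -> b = 0; heap: [0-16 ALLOC][17-53 FREE]
Op 5: free(b) -> (freed b); heap: [0-53 FREE]
Op 6: c = malloc(10) -> c = 0; heap: [0-9 ALLOC][10-53 FREE]
Op 7: d = malloc(5) -> d = 10; heap: [0-9 ALLOC][10-14 ALLOC][15-53 FREE]
Op 8: d = realloc(d, 7) -> d = 10; heap: [0-9 ALLOC][10-16 ALLOC][17-53 FREE]
Op 9: free(c) -> (freed c); heap: [0-9 FREE][10-16 ALLOC][17-53 FREE]
Free blocks: [10 37] total_free=47 largest=37 -> 100*(47-37)/47 = 1000/47 ≈ 21.277 -> rounds to 21

Answer: 21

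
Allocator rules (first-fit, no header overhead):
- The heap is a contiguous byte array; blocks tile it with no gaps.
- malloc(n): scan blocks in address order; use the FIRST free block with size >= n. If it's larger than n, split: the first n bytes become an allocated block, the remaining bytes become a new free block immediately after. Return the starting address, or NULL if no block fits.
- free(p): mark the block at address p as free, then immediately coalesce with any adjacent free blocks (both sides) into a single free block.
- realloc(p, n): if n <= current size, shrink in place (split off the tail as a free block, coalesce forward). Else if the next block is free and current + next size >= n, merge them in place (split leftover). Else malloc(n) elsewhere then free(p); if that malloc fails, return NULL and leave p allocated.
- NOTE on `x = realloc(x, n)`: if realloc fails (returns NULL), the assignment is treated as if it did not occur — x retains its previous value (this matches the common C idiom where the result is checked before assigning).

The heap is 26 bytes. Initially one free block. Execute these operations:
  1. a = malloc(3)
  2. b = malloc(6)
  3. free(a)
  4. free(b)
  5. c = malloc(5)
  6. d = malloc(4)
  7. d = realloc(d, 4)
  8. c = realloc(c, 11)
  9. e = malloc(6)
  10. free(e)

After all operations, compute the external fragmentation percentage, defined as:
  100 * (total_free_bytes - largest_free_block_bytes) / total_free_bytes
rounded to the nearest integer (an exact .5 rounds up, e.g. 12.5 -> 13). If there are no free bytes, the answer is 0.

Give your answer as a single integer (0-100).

Op 1: a = malloc(3) -> a = 0; heap: [0-2 ALLOC][3-25 FREE]
Op 2: b = malloc(6) -> b = 3; heap: [0-2 ALLOC][3-8 ALLOC][9-25 FREE]
Op 3: free(a) -> (freed a); heap: [0-2 FREE][3-8 ALLOC][9-25 FREE]
Op 4: free(b) -> (freed b); heap: [0-25 FREE]
Op 5: c = malloc(5) -> c = 0; heap: [0-4 ALLOC][5-25 FREE]
Op 6: d = malloc(4) -> d = 5; heap: [0-4 ALLOC][5-8 ALLOC][9-25 FREE]
Op 7: d = realloc(d, 4) -> d = 5; heap: [0-4 ALLOC][5-8 ALLOC][9-25 FREE]
Op 8: c = realloc(c, 11) -> c = 9; heap: [0-4 FREE][5-8 ALLOC][9-19 ALLOC][20-25 FREE]
Op 9: e = malloc(6) -> e = 20; heap: [0-4 FREE][5-8 ALLOC][9-19 ALLOC][20-25 ALLOC]
Op 10: free(e) -> (freed e); heap: [0-4 FREE][5-8 ALLOC][9-19 ALLOC][20-25 FREE]
Free blocks: [5 6] total_free=11 largest=6 -> 100*(11-6)/11 = 500/11 ≈ 45.455 -> rounds to 45

Answer: 45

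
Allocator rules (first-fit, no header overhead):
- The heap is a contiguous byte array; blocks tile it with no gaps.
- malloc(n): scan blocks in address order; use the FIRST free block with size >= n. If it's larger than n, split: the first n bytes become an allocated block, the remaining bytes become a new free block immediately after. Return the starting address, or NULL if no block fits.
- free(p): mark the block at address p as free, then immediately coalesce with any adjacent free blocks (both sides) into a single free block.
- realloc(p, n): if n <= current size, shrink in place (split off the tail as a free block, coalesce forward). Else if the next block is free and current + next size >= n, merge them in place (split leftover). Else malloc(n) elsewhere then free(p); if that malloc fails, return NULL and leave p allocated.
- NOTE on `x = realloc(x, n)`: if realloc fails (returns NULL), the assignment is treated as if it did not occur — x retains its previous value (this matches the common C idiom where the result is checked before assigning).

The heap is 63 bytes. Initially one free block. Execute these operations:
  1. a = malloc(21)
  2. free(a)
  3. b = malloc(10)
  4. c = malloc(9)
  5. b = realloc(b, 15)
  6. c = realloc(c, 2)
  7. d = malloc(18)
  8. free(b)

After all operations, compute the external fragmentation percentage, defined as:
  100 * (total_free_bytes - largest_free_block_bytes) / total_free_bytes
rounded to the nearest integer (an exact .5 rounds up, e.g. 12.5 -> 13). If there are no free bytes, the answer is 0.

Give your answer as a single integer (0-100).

Op 1: a = malloc(21) -> a = 0; heap: [0-20 ALLOC][21-62 FREE]
Op 2: free(a) -> (freed a); heap: [0-62 FREE]
Op 3: b = malloc(10) -> b = 0; heap: [0-9 ALLOC][10-62 FREE]
Op 4: c = malloc(9) -> c = 10; heap: [0-9 ALLOC][10-18 ALLOC][19-62 FREE]
Op 5: b = realloc(b, 15) -> b = 19; heap: [0-9 FREE][10-18 ALLOC][19-33 ALLOC][34-62 FREE]
Op 6: c = realloc(c, 2) -> c = 10; heap: [0-9 FREE][10-11 ALLOC][12-18 FREE][19-33 ALLOC][34-62 FREE]
Op 7: d = malloc(18) -> d = 34; heap: [0-9 FREE][10-11 ALLOC][12-18 FREE][19-33 ALLOC][34-51 ALLOC][52-62 FREE]
Op 8: free(b) -> (freed b); heap: [0-9 FREE][10-11 ALLOC][12-33 FREE][34-51 ALLOC][52-62 FREE]
Free blocks: [10 22 11] total_free=43 largest=22 -> 100*(43-22)/43 = 2100/43 ≈ 48.837 -> rounds to 49

Answer: 49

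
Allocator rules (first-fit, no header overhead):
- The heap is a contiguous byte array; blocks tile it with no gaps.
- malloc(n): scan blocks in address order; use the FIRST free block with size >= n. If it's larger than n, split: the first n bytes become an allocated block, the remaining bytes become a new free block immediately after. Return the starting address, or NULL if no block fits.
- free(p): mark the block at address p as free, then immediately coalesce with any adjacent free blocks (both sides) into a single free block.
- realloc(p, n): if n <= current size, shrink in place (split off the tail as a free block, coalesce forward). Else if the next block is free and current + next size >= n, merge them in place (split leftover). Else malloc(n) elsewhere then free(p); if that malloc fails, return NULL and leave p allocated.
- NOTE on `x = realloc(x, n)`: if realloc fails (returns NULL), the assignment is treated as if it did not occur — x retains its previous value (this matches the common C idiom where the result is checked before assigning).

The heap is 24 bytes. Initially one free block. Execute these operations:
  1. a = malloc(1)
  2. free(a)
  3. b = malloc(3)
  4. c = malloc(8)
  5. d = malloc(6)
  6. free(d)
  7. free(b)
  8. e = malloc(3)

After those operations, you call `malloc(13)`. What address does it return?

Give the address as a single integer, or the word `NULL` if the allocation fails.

Answer: 11

Derivation:
Op 1: a = malloc(1) -> a = 0; heap: [0-0 ALLOC][1-23 FREE]
Op 2: free(a) -> (freed a); heap: [0-23 FREE]
Op 3: b = malloc(3) -> b = 0; heap: [0-2 ALLOC][3-23 FREE]
Op 4: c = malloc(8) -> c = 3; heap: [0-2 ALLOC][3-10 ALLOC][11-23 FREE]
Op 5: d = malloc(6) -> d = 11; heap: [0-2 ALLOC][3-10 ALLOC][11-16 ALLOC][17-23 FREE]
Op 6: free(d) -> (freed d); heap: [0-2 ALLOC][3-10 ALLOC][11-23 FREE]
Op 7: free(b) -> (freed b); heap: [0-2 FREE][3-10 ALLOC][11-23 FREE]
Op 8: e = malloc(3) -> e = 0; heap: [0-2 ALLOC][3-10 ALLOC][11-23 FREE]
malloc(13): first-fit scan over [0-2 ALLOC][3-10 ALLOC][11-23 FREE] -> 11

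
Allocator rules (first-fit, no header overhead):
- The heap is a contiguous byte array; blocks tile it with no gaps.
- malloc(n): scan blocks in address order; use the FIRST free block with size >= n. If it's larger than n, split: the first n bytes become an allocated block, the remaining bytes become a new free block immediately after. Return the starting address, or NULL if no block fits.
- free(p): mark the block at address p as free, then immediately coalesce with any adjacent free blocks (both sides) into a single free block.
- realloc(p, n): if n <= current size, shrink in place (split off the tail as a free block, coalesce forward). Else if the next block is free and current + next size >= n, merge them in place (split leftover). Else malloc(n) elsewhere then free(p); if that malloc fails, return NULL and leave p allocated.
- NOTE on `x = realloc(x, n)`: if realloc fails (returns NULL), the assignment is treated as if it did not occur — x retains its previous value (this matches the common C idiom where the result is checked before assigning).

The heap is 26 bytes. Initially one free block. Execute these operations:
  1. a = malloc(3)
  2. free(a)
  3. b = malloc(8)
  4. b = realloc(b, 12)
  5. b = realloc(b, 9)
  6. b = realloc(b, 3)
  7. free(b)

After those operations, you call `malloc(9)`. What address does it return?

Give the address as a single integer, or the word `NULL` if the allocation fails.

Op 1: a = malloc(3) -> a = 0; heap: [0-2 ALLOC][3-25 FREE]
Op 2: free(a) -> (freed a); heap: [0-25 FREE]
Op 3: b = malloc(8) -> b = 0; heap: [0-7 ALLOC][8-25 FREE]
Op 4: b = realloc(b, 12) -> b = 0; heap: [0-11 ALLOC][12-25 FREE]
Op 5: b = realloc(b, 9) -> b = 0; heap: [0-8 ALLOC][9-25 FREE]
Op 6: b = realloc(b, 3) -> b = 0; heap: [0-2 ALLOC][3-25 FREE]
Op 7: free(b) -> (freed b); heap: [0-25 FREE]
malloc(9): first-fit scan over [0-25 FREE] -> 0

Answer: 0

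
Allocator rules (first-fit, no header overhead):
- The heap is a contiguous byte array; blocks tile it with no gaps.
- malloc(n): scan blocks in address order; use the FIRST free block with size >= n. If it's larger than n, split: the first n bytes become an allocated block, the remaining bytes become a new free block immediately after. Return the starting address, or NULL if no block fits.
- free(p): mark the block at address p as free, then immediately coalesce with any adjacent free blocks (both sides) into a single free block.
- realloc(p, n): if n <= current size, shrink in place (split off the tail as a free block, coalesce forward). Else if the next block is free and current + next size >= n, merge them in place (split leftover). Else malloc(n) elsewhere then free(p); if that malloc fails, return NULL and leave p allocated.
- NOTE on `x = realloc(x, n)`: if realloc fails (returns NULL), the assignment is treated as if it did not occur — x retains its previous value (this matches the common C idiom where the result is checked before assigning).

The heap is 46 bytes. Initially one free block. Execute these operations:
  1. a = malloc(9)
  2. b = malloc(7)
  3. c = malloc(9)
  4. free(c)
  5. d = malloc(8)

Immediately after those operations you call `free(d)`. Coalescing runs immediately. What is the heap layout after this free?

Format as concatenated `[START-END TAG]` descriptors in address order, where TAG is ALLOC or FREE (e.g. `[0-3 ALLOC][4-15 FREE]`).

Op 1: a = malloc(9) -> a = 0; heap: [0-8 ALLOC][9-45 FREE]
Op 2: b = malloc(7) -> b = 9; heap: [0-8 ALLOC][9-15 ALLOC][16-45 FREE]
Op 3: c = malloc(9) -> c = 16; heap: [0-8 ALLOC][9-15 ALLOC][16-24 ALLOC][25-45 FREE]
Op 4: free(c) -> (freed c); heap: [0-8 ALLOC][9-15 ALLOC][16-45 FREE]
Op 5: d = malloc(8) -> d = 16; heap: [0-8 ALLOC][9-15 ALLOC][16-23 ALLOC][24-45 FREE]
free(d): d = 16 -> block [16-23 ALLOC]; mark free, coalesce with adjacent free neighbors -> [0-8 ALLOC][9-15 ALLOC][16-45 FREE]

Answer: [0-8 ALLOC][9-15 ALLOC][16-45 FREE]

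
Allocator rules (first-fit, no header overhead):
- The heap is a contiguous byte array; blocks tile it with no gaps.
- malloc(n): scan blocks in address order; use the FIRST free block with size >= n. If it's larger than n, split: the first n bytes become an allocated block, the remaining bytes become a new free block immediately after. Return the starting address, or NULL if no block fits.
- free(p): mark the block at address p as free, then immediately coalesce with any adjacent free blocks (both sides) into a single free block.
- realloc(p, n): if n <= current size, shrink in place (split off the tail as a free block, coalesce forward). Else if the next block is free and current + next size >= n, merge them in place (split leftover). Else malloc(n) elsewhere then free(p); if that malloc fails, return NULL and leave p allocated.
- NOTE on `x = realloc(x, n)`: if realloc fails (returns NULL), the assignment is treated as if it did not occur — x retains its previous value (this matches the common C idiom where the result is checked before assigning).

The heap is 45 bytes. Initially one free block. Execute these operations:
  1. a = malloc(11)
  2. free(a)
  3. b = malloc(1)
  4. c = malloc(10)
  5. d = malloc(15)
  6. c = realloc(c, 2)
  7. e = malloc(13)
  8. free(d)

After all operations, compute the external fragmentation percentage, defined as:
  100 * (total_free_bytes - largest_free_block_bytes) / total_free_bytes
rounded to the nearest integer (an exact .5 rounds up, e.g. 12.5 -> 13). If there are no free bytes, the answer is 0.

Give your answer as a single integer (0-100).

Answer: 21

Derivation:
Op 1: a = malloc(11) -> a = 0; heap: [0-10 ALLOC][11-44 FREE]
Op 2: free(a) -> (freed a); heap: [0-44 FREE]
Op 3: b = malloc(1) -> b = 0; heap: [0-0 ALLOC][1-44 FREE]
Op 4: c = malloc(10) -> c = 1; heap: [0-0 ALLOC][1-10 ALLOC][11-44 FREE]
Op 5: d = malloc(15) -> d = 11; heap: [0-0 ALLOC][1-10 ALLOC][11-25 ALLOC][26-44 FREE]
Op 6: c = realloc(c, 2) -> c = 1; heap: [0-0 ALLOC][1-2 ALLOC][3-10 FREE][11-25 ALLOC][26-44 FREE]
Op 7: e = malloc(13) -> e = 26; heap: [0-0 ALLOC][1-2 ALLOC][3-10 FREE][11-25 ALLOC][26-38 ALLOC][39-44 FREE]
Op 8: free(d) -> (freed d); heap: [0-0 ALLOC][1-2 ALLOC][3-25 FREE][26-38 ALLOC][39-44 FREE]
Free blocks: [23 6] total_free=29 largest=23 -> 100*(29-23)/29 = 600/29 ≈ 20.690 -> rounds to 21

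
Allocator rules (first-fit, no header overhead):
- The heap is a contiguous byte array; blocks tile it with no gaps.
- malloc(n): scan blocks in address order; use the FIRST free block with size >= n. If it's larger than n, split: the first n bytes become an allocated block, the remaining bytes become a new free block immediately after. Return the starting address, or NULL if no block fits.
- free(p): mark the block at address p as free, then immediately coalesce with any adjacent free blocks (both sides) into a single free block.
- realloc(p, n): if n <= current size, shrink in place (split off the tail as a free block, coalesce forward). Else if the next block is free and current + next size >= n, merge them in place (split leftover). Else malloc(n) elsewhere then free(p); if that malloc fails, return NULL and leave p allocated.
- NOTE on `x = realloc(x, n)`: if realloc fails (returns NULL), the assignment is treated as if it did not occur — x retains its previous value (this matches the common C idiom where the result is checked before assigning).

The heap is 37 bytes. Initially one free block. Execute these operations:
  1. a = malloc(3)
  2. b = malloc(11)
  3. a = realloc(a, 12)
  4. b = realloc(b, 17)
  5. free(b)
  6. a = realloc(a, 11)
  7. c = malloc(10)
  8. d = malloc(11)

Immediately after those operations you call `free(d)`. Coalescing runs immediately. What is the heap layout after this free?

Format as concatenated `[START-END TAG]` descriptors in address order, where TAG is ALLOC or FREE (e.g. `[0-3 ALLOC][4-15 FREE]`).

Answer: [0-9 ALLOC][10-13 FREE][14-24 ALLOC][25-36 FREE]

Derivation:
Op 1: a = malloc(3) -> a = 0; heap: [0-2 ALLOC][3-36 FREE]
Op 2: b = malloc(11) -> b = 3; heap: [0-2 ALLOC][3-13 ALLOC][14-36 FREE]
Op 3: a = realloc(a, 12) -> a = 14; heap: [0-2 FREE][3-13 ALLOC][14-25 ALLOC][26-36 FREE]
Op 4: b = realloc(b, 17) -> NULL (b unchanged); heap: [0-2 FREE][3-13 ALLOC][14-25 ALLOC][26-36 FREE]
Op 5: free(b) -> (freed b); heap: [0-13 FREE][14-25 ALLOC][26-36 FREE]
Op 6: a = realloc(a, 11) -> a = 14; heap: [0-13 FREE][14-24 ALLOC][25-36 FREE]
Op 7: c = malloc(10) -> c = 0; heap: [0-9 ALLOC][10-13 FREE][14-24 ALLOC][25-36 FREE]
Op 8: d = malloc(11) -> d = 25; heap: [0-9 ALLOC][10-13 FREE][14-24 ALLOC][25-35 ALLOC][36-36 FREE]
free(d): d = 25 -> block [25-35 ALLOC]; mark free, coalesce with adjacent free neighbors -> [0-9 ALLOC][10-13 FREE][14-24 ALLOC][25-36 FREE]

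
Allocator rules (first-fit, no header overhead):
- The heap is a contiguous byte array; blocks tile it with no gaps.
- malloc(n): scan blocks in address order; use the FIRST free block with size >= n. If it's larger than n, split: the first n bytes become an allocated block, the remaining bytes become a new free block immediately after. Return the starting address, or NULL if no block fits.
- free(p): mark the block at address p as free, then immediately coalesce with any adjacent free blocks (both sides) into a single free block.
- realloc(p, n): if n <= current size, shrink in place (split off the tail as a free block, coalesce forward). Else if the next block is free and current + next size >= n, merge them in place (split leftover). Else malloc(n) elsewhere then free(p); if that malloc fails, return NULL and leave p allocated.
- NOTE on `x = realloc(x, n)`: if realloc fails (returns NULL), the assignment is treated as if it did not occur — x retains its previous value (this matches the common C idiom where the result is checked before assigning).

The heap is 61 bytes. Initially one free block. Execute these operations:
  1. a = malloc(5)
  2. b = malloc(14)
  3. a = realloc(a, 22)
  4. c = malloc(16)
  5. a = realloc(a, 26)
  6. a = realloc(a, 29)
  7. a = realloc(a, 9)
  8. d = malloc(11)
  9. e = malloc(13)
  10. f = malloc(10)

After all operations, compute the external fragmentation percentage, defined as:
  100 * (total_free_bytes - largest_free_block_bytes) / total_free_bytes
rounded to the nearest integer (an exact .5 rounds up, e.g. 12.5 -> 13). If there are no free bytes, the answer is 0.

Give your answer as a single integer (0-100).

Answer: 55

Derivation:
Op 1: a = malloc(5) -> a = 0; heap: [0-4 ALLOC][5-60 FREE]
Op 2: b = malloc(14) -> b = 5; heap: [0-4 ALLOC][5-18 ALLOC][19-60 FREE]
Op 3: a = realloc(a, 22) -> a = 19; heap: [0-4 FREE][5-18 ALLOC][19-40 ALLOC][41-60 FREE]
Op 4: c = malloc(16) -> c = 41; heap: [0-4 FREE][5-18 ALLOC][19-40 ALLOC][41-56 ALLOC][57-60 FREE]
Op 5: a = realloc(a, 26) -> NULL (a unchanged); heap: [0-4 FREE][5-18 ALLOC][19-40 ALLOC][41-56 ALLOC][57-60 FREE]
Op 6: a = realloc(a, 29) -> NULL (a unchanged); heap: [0-4 FREE][5-18 ALLOC][19-40 ALLOC][41-56 ALLOC][57-60 FREE]
Op 7: a = realloc(a, 9) -> a = 19; heap: [0-4 FREE][5-18 ALLOC][19-27 ALLOC][28-40 FREE][41-56 ALLOC][57-60 FREE]
Op 8: d = malloc(11) -> d = 28; heap: [0-4 FREE][5-18 ALLOC][19-27 ALLOC][28-38 ALLOC][39-40 FREE][41-56 ALLOC][57-60 FREE]
Op 9: e = malloc(13) -> e = NULL; heap: [0-4 FREE][5-18 ALLOC][19-27 ALLOC][28-38 ALLOC][39-40 FREE][41-56 ALLOC][57-60 FREE]
Op 10: f = malloc(10) -> f = NULL; heap: [0-4 FREE][5-18 ALLOC][19-27 ALLOC][28-38 ALLOC][39-40 FREE][41-56 ALLOC][57-60 FREE]
Free blocks: [5 2 4] total_free=11 largest=5 -> 100*(11-5)/11 = 600/11 ≈ 54.545 -> rounds to 55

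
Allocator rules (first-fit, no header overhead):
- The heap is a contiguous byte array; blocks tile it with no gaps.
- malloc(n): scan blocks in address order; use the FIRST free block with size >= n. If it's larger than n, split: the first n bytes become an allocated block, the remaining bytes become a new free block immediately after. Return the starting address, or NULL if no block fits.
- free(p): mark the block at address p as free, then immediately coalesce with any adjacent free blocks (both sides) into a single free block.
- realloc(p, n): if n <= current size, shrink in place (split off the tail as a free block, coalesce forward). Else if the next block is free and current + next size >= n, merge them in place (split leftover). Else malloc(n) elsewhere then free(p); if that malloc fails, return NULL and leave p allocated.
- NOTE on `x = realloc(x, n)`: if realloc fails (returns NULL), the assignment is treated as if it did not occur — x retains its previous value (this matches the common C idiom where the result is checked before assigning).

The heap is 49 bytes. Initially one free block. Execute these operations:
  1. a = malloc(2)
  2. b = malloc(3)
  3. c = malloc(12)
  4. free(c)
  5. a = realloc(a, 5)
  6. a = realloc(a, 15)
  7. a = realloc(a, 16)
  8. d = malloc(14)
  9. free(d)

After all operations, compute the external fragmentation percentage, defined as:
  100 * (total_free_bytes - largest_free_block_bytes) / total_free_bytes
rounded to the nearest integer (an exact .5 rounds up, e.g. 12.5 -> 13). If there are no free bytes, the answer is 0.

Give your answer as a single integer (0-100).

Op 1: a = malloc(2) -> a = 0; heap: [0-1 ALLOC][2-48 FREE]
Op 2: b = malloc(3) -> b = 2; heap: [0-1 ALLOC][2-4 ALLOC][5-48 FREE]
Op 3: c = malloc(12) -> c = 5; heap: [0-1 ALLOC][2-4 ALLOC][5-16 ALLOC][17-48 FREE]
Op 4: free(c) -> (freed c); heap: [0-1 ALLOC][2-4 ALLOC][5-48 FREE]
Op 5: a = realloc(a, 5) -> a = 5; heap: [0-1 FREE][2-4 ALLOC][5-9 ALLOC][10-48 FREE]
Op 6: a = realloc(a, 15) -> a = 5; heap: [0-1 FREE][2-4 ALLOC][5-19 ALLOC][20-48 FREE]
Op 7: a = realloc(a, 16) -> a = 5; heap: [0-1 FREE][2-4 ALLOC][5-20 ALLOC][21-48 FREE]
Op 8: d = malloc(14) -> d = 21; heap: [0-1 FREE][2-4 ALLOC][5-20 ALLOC][21-34 ALLOC][35-48 FREE]
Op 9: free(d) -> (freed d); heap: [0-1 FREE][2-4 ALLOC][5-20 ALLOC][21-48 FREE]
Free blocks: [2 28] total_free=30 largest=28 -> 100*(30-28)/30 = 200/30 ≈ 6.667 -> rounds to 7

Answer: 7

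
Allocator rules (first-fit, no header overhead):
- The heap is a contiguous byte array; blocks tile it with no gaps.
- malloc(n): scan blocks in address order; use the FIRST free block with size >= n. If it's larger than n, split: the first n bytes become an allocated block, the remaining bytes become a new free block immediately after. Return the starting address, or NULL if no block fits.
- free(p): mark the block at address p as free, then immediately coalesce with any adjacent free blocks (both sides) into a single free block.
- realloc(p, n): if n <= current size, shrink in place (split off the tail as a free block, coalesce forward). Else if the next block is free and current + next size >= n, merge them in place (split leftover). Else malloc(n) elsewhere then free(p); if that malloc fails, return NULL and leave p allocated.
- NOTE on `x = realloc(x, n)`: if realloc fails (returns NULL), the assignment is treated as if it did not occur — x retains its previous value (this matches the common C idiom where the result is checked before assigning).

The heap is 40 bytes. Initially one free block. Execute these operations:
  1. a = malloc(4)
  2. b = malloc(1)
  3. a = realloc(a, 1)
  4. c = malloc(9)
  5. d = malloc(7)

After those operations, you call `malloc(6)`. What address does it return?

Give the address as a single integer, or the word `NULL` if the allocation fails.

Op 1: a = malloc(4) -> a = 0; heap: [0-3 ALLOC][4-39 FREE]
Op 2: b = malloc(1) -> b = 4; heap: [0-3 ALLOC][4-4 ALLOC][5-39 FREE]
Op 3: a = realloc(a, 1) -> a = 0; heap: [0-0 ALLOC][1-3 FREE][4-4 ALLOC][5-39 FREE]
Op 4: c = malloc(9) -> c = 5; heap: [0-0 ALLOC][1-3 FREE][4-4 ALLOC][5-13 ALLOC][14-39 FREE]
Op 5: d = malloc(7) -> d = 14; heap: [0-0 ALLOC][1-3 FREE][4-4 ALLOC][5-13 ALLOC][14-20 ALLOC][21-39 FREE]
malloc(6): first-fit scan over [0-0 ALLOC][1-3 FREE][4-4 ALLOC][5-13 ALLOC][14-20 ALLOC][21-39 FREE] -> 21

Answer: 21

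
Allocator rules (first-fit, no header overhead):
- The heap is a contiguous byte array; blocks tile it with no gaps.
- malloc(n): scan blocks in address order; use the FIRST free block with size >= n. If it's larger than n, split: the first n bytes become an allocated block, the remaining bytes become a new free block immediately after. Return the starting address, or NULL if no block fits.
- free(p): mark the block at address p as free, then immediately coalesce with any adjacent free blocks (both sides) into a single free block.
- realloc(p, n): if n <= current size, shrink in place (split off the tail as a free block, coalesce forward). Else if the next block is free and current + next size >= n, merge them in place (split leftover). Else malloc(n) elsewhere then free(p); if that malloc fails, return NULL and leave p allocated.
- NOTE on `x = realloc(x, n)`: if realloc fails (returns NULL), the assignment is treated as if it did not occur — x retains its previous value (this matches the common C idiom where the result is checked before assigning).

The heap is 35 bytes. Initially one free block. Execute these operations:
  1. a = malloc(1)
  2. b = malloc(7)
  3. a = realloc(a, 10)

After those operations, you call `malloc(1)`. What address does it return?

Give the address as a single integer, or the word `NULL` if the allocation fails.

Op 1: a = malloc(1) -> a = 0; heap: [0-0 ALLOC][1-34 FREE]
Op 2: b = malloc(7) -> b = 1; heap: [0-0 ALLOC][1-7 ALLOC][8-34 FREE]
Op 3: a = realloc(a, 10) -> a = 8; heap: [0-0 FREE][1-7 ALLOC][8-17 ALLOC][18-34 FREE]
malloc(1): first-fit scan over [0-0 FREE][1-7 ALLOC][8-17 ALLOC][18-34 FREE] -> 0

Answer: 0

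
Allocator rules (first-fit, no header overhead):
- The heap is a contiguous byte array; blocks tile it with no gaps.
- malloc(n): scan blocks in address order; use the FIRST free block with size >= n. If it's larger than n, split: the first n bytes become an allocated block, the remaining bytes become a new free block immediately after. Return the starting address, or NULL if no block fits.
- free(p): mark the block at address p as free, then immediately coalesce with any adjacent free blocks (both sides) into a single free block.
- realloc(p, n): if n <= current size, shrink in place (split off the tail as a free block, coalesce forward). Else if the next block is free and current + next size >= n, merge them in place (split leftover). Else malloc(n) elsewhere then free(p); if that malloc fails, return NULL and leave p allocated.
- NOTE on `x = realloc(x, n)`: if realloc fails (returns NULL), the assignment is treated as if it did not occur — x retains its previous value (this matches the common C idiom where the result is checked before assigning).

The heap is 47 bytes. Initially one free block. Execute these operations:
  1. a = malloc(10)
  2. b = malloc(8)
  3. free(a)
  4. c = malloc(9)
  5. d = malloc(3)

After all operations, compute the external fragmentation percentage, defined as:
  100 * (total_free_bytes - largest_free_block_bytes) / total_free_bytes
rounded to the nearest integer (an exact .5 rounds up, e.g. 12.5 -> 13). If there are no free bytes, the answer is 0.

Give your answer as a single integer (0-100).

Op 1: a = malloc(10) -> a = 0; heap: [0-9 ALLOC][10-46 FREE]
Op 2: b = malloc(8) -> b = 10; heap: [0-9 ALLOC][10-17 ALLOC][18-46 FREE]
Op 3: free(a) -> (freed a); heap: [0-9 FREE][10-17 ALLOC][18-46 FREE]
Op 4: c = malloc(9) -> c = 0; heap: [0-8 ALLOC][9-9 FREE][10-17 ALLOC][18-46 FREE]
Op 5: d = malloc(3) -> d = 18; heap: [0-8 ALLOC][9-9 FREE][10-17 ALLOC][18-20 ALLOC][21-46 FREE]
Free blocks: [1 26] total_free=27 largest=26 -> 100*(27-26)/27 = 100/27 ≈ 3.704 -> rounds to 4

Answer: 4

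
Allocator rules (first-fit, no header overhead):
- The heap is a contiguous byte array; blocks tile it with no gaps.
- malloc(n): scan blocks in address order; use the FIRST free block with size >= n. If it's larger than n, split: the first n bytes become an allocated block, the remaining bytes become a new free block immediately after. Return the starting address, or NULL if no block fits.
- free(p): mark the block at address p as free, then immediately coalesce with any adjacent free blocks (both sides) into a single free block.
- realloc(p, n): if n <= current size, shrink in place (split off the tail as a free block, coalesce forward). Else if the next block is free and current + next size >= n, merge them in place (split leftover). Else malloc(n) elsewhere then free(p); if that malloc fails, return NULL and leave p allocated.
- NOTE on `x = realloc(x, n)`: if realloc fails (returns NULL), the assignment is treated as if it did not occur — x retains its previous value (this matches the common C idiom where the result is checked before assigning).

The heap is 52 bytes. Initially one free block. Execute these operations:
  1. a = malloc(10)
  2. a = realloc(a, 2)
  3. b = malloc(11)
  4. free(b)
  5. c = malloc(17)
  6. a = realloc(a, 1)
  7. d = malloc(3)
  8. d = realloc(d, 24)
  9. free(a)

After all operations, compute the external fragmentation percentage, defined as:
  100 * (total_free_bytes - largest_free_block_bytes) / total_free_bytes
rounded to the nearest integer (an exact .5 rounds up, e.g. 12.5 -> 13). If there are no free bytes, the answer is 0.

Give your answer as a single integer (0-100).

Op 1: a = malloc(10) -> a = 0; heap: [0-9 ALLOC][10-51 FREE]
Op 2: a = realloc(a, 2) -> a = 0; heap: [0-1 ALLOC][2-51 FREE]
Op 3: b = malloc(11) -> b = 2; heap: [0-1 ALLOC][2-12 ALLOC][13-51 FREE]
Op 4: free(b) -> (freed b); heap: [0-1 ALLOC][2-51 FREE]
Op 5: c = malloc(17) -> c = 2; heap: [0-1 ALLOC][2-18 ALLOC][19-51 FREE]
Op 6: a = realloc(a, 1) -> a = 0; heap: [0-0 ALLOC][1-1 FREE][2-18 ALLOC][19-51 FREE]
Op 7: d = malloc(3) -> d = 19; heap: [0-0 ALLOC][1-1 FREE][2-18 ALLOC][19-21 ALLOC][22-51 FREE]
Op 8: d = realloc(d, 24) -> d = 19; heap: [0-0 ALLOC][1-1 FREE][2-18 ALLOC][19-42 ALLOC][43-51 FREE]
Op 9: free(a) -> (freed a); heap: [0-1 FREE][2-18 ALLOC][19-42 ALLOC][43-51 FREE]
Free blocks: [2 9] total_free=11 largest=9 -> 100*(11-9)/11 = 200/11 ≈ 18.182 -> rounds to 18

Answer: 18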